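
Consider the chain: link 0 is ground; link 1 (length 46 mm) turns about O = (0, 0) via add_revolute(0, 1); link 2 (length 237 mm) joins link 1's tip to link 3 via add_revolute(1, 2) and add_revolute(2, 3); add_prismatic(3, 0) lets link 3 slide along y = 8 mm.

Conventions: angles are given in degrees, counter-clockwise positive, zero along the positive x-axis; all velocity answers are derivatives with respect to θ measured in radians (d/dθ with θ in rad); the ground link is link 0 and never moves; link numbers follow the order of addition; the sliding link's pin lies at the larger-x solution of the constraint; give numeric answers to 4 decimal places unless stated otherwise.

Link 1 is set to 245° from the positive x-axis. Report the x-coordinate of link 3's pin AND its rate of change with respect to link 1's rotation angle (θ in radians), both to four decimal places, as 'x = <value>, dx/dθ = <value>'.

geometry: r = 46 mm, L = 237 mm, e = 8 mm
crank pin P = (r cos θ, r sin θ) = (-19.440440, -41.690158)
h = r sin θ − e = -41.690158 − 8 = -49.690158
x = r cos θ + √(L² − h²) = -19.440440 + 231.732363 = 212.291923
dx/dθ = −r sin θ − h·r cos θ/√(L² − h²) (θ in radians; h = -49.690158) = 37.521562

x = 212.2919, dx/dθ = 37.5216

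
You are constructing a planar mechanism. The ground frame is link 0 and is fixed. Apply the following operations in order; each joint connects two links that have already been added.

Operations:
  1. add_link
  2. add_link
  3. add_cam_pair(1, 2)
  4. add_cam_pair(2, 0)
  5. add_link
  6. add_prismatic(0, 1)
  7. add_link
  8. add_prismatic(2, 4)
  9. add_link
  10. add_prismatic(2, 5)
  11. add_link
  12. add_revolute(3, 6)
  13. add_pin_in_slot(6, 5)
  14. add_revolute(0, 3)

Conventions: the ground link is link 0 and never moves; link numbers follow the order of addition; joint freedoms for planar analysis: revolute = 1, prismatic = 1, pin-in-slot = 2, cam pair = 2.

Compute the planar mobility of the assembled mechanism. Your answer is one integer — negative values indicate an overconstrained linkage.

ground; <1,0,0>
#1 <2,0,0>
#2 <3,0,0>
C:1↔2 J2 <3,0,1>
C:2↔0 J2 <3,0,2>
#3 <4,0,2>
P:0↔1 J1 <4,1,2>
#4 <5,1,2>
P:2↔4 J1 <5,2,2>
#5 <6,2,2>
P:2↔5 J1 <6,3,2>
#6 <7,3,2>
R:3↔6 J1 <7,4,2>
PS:6↔5 J2 <7,4,3>
R:0↔3 J1 <7,5,3>
3×6 − 2×5 − 1×3 = 5

M = 5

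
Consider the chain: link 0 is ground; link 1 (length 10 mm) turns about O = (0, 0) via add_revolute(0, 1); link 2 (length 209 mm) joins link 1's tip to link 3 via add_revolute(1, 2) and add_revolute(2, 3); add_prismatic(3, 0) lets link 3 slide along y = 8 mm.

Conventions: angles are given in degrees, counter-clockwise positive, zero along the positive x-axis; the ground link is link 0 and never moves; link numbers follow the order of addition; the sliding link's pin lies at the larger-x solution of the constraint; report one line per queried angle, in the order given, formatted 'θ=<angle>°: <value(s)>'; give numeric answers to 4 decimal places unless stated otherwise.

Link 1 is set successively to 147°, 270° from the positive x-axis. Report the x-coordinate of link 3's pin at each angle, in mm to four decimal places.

geometry: r = 10 mm, L = 209 mm, e = 8 mm
θ=147°: crank pin P = (r cos θ, r sin θ) = (-8.386706, 5.446390)
θ=147°: h = r sin θ − e = 5.446390 − 8 = -2.553610
θ=147°: x = r cos θ + √(L² − h²) = -8.386706 + 208.984399 = 200.597693
θ=270°: crank pin P = (r cos θ, r sin θ) = (-0.000000, -10.000000)
θ=270°: h = r sin θ − e = -10.000000 − 8 = -18.000000
θ=270°: x = r cos θ + √(L² − h²) = -0.000000 + 208.223438 = 208.223438

θ=147°: 200.5977
θ=270°: 208.2234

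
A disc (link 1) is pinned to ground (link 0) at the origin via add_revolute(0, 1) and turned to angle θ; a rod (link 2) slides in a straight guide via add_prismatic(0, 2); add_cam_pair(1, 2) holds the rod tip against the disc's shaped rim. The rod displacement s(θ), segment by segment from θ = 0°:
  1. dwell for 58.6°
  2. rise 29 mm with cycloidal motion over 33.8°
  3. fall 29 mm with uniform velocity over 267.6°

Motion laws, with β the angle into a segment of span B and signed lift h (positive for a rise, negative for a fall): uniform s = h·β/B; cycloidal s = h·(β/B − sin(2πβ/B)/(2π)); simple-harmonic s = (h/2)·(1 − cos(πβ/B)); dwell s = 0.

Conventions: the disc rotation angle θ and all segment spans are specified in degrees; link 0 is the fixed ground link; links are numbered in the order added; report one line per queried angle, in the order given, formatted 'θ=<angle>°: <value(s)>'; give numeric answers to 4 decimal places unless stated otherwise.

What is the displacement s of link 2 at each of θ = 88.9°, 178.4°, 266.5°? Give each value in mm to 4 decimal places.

segment 1 (0° to 58.6°, dwell): s unchanged at 0.0000
θ = 88.9° falls in segment 2 (58.6° to 92.4°, cycloidal, h = 29): β = 88.9 − 58.6 = 30.3°, B = 33.8°; Δs = 29·(0.8964 − sin(2π·0.8964)/(2π)) = 28.7926; s = 0.0000 + 28.7926 = 28.7926
segment 2 (58.6° to 92.4°, cycloidal, h = 29) is passed completely: s = 0.0000 + (29) = 29.0000
θ = 178.4° falls in segment 3 (92.4° to 360°, uniform, h = -29): β = 178.4 − 92.4 = 86°, B = 267.6°; Δs = -29·86/267.6 = -9.3199; s = 29.0000 − 9.3199 = 19.6801
θ = 266.5° falls in segment 3 (92.4° to 360°, uniform, h = -29): β = 266.5 − 92.4 = 174.1°, B = 267.6°; Δs = -29·174.1/267.6 = -18.8673; s = 29.0000 − 18.8673 = 10.1327

θ=88.9°: 28.7926
θ=178.4°: 19.6801
θ=266.5°: 10.1327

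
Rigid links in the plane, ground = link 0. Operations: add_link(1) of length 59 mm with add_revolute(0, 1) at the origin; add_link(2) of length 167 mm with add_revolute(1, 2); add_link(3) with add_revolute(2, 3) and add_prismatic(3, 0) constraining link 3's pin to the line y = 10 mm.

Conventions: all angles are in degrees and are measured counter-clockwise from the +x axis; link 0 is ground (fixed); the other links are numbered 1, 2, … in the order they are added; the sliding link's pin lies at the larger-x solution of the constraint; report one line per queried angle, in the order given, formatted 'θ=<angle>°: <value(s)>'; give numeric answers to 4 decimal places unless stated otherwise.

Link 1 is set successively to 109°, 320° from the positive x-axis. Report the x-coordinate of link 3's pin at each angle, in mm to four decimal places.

geometry: r = 59 mm, L = 167 mm, e = 10 mm
θ=109°: crank pin P = (r cos θ, r sin θ) = (-19.208521, 55.785596)
θ=109°: h = r sin θ − e = 55.785596 − 10 = 45.785596
θ=109°: x = r cos θ + √(L² − h²) = -19.208521 + 160.600994 = 141.392473
θ=320°: crank pin P = (r cos θ, r sin θ) = (45.196622, -37.924469)
θ=320°: h = r sin θ − e = -37.924469 − 10 = -47.924469
θ=320°: x = r cos θ + √(L² − h²) = 45.196622 + 159.975765 = 205.172387

θ=109°: 141.3925
θ=320°: 205.1724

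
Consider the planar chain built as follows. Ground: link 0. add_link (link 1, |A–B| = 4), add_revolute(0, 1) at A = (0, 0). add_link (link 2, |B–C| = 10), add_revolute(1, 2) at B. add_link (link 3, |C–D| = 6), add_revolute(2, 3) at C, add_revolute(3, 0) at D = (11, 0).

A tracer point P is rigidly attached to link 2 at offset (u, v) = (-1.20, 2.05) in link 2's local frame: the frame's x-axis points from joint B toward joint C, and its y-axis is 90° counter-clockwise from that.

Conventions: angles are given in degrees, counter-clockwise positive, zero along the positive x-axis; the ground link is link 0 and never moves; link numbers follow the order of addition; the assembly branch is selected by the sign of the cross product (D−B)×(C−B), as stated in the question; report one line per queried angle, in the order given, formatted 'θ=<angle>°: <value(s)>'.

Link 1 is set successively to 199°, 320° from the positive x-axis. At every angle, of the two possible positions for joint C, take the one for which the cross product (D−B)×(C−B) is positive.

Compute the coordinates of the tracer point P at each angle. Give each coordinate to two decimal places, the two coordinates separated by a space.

A=(0,0), D=(11.00,0)
θ=199°: B = A + 4.00·(cos199°, sin199°) = (-3.7821, -1.3023)
θ=199°: |BD| = 14.8393
θ=199°: circle(B,10.00) ∩ circle(D,6.00): a=9.5761, h=2.8807
θ=199°:   candidates: C₊=(5.5043,2.4077) cross=42.748; C₋=(6.0099,-3.3315) cross=-42.748
θ=199°:   branch + wants cross > 0 → take C=(5.5043,2.4077) (cross=42.748)
θ=199°: ex = (C−B)/|BC| = (0.9286,0.3710); ey = (-0.3710,0.9286)
θ=199°: P = B + -1.20·ex + 2.05·ey = (-5.6570,0.1562)
θ=320°: B = A + 4.00·(cos320°, sin320°) = (3.0642, -2.5712)
θ=320°: |BD| = 8.3419
θ=320°: circle(B,10.00) ∩ circle(D,6.00): a=8.0070, h=5.9906
θ=320°:   candidates: C₊=(8.8349,5.5958) cross=49.974; C₋=(12.5278,-5.8022) cross=-49.974
θ=320°:   branch + wants cross > 0 → take C=(8.8349,5.5958) (cross=49.974)
θ=320°: ex = (C−B)/|BC| = (0.5771,0.8167); ey = (-0.8167,0.5771)
θ=320°: P = B + -1.20·ex + 2.05·ey = (0.6975,-2.3682)

θ=199°: -5.66 0.16
θ=320°: 0.70 -2.37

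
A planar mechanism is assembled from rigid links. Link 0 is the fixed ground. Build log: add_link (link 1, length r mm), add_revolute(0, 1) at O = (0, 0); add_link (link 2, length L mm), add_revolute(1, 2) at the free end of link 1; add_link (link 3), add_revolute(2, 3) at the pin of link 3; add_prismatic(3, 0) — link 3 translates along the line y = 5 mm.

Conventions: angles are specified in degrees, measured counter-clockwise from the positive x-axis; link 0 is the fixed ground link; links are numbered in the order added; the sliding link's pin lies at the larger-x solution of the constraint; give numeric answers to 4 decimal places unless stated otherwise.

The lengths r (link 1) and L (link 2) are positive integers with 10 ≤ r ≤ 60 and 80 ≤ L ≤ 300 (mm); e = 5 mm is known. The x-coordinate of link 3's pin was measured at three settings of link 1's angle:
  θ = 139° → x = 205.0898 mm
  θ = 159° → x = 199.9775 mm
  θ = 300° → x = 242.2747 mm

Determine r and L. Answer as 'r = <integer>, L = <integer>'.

constraint per measurement: (x − r cos θ)² + (r sin θ − e)² = L²
subtracting the θ₁ and θ₂ equations cancels the r² and L² terms:
r = (x₁² − x₂²) / (2[(x₁cos θ₁ + e sin θ₁) − (x₂cos θ₂ + e sin θ₂)]) = 31.0001 → r = 31
L² = (x₁ − r cos θ₁)² + (r sin θ₁ − e)² = 52441.0085 → L = 229.0000 → L = 229
check at θ₃=300°: x = 242.2747 (printed 242.2747) ✓

r = 31, L = 229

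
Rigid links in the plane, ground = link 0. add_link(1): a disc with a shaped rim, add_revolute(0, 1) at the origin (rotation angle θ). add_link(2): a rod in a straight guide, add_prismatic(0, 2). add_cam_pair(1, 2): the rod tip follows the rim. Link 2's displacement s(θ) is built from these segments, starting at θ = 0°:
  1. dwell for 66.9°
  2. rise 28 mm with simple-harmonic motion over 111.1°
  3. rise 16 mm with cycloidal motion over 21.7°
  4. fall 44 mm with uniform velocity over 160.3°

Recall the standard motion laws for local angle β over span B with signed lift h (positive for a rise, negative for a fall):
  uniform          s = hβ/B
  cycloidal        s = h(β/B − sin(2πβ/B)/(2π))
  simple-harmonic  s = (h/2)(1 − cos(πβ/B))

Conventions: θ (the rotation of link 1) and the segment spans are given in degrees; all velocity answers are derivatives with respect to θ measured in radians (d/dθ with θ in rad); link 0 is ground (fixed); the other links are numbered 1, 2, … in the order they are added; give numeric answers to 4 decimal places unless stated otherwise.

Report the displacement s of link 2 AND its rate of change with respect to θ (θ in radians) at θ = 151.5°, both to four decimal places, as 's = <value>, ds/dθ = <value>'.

segment 1 (0° to 66.9°, dwell): s unchanged at 0.0000
θ = 151.5° falls in segment 2 (66.9° to 178°, simple-harmonic, h = 28): β = 151.5 − 66.9 = 84.6°, B = 111.1°; Δs = 28/2·(1 − cos(π·0.7615)) = 24.2499; s = 0.0000 + 24.2499 = 24.2499
velocity in seg [66.9°–178°] (simple-harmonic), θ in radians: β = 84.6° = 1.4765 rad, B = 111.1° = 1.9391 rad; ds/dθ = (πh/(2B)) sin(πβ/B) = (π·28/(2·1.9391)) sin(π·0.7615) = 15.450236 mm/rad

s = 24.2499, ds/dθ = 15.4502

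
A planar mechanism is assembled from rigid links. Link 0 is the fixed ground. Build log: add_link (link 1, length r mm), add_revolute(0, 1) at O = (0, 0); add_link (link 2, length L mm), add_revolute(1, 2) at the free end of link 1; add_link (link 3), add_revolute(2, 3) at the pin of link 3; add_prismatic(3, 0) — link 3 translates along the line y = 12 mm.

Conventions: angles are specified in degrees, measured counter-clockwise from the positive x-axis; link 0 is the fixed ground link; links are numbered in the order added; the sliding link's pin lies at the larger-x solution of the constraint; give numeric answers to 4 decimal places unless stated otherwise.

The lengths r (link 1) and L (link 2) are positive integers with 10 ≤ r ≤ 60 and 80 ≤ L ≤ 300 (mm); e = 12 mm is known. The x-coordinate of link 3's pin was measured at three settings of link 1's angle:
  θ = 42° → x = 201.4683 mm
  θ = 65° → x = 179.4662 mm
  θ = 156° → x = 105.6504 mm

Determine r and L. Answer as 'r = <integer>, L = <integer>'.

constraint per measurement: (x − r cos θ)² + (r sin θ − e)² = L²
subtracting the θ₁ and θ₂ equations cancels the r² and L² terms:
r = (x₁² − x₂²) / (2[(x₁cos θ₁ + e sin θ₁) − (x₂cos θ₂ + e sin θ₂)]) = 59.0001 → r = 59
L² = (x₁ − r cos θ₁)² + (r sin θ₁ − e)² = 25600.0123 → L = 160.0000 → L = 160
check at θ₃=156°: x = 105.6504 (printed 105.6504) ✓

r = 59, L = 160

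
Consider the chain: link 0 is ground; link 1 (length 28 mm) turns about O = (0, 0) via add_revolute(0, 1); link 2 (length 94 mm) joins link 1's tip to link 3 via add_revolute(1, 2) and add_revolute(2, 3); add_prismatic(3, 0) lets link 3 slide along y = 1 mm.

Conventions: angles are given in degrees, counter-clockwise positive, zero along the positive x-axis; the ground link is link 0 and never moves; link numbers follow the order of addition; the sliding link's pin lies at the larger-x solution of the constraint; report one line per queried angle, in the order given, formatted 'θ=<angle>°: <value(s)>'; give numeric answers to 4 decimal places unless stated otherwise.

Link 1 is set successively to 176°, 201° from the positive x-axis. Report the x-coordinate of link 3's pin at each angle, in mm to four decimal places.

geometry: r = 28 mm, L = 94 mm, e = 1 mm
θ=176°: crank pin P = (r cos θ, r sin θ) = (-27.931793, 1.953181)
θ=176°: h = r sin θ − e = 1.953181 − 1 = 0.953181
θ=176°: x = r cos θ + √(L² − h²) = -27.931793 + 93.995167 = 66.063374
θ=201°: crank pin P = (r cos θ, r sin θ) = (-26.140252, -10.034303)
θ=201°: h = r sin θ − e = -10.034303 − 1 = -11.034303
θ=201°: x = r cos θ + √(L² − h²) = -26.140252 + 93.350116 = 67.209864

θ=176°: 66.0634
θ=201°: 67.2099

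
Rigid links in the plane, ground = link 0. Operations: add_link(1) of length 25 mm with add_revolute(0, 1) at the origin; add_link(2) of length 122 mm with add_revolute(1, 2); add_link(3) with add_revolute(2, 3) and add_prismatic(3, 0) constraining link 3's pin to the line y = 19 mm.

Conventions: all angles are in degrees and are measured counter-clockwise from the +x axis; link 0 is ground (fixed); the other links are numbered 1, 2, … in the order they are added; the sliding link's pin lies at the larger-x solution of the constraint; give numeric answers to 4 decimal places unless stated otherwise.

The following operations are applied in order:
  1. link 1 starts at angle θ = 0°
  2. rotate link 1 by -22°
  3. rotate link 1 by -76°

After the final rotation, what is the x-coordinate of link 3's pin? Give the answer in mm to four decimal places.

geometry: r = 25 mm, L = 122 mm, e = 19 mm; θ starts at 0°
rotate link 1 by -22°: θ ← 0° -22° = -22°
rotate link 1 by -76°: θ ← -22° -76° = -98°
crank pin P = (r cos θ, r sin θ) = (-3.479328, -24.756702)
h = r sin θ − e = -24.756702 − 19 = -43.756702
x = r cos θ + √(L² − h²) = -3.479328 + 113.883059 = 110.403731

110.4037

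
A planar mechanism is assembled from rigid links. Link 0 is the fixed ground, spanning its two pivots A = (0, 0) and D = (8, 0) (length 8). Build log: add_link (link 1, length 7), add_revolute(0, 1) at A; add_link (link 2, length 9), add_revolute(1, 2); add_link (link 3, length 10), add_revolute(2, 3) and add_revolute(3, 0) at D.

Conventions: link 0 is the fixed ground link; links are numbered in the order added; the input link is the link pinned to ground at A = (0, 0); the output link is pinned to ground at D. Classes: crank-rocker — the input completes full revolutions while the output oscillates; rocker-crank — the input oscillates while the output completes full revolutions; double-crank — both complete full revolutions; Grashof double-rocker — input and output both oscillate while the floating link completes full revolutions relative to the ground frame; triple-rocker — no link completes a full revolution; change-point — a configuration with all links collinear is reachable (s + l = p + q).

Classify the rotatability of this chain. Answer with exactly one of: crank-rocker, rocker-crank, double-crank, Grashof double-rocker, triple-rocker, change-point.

lengths: ground=8, input=7, coupler=9, output=10
sorted: s=7 (shortest), l=10 (longest), p+q=17
s + l = 17 vs p + q = 17
s + l = p + q → change-point (collinear configuration reachable)

change-point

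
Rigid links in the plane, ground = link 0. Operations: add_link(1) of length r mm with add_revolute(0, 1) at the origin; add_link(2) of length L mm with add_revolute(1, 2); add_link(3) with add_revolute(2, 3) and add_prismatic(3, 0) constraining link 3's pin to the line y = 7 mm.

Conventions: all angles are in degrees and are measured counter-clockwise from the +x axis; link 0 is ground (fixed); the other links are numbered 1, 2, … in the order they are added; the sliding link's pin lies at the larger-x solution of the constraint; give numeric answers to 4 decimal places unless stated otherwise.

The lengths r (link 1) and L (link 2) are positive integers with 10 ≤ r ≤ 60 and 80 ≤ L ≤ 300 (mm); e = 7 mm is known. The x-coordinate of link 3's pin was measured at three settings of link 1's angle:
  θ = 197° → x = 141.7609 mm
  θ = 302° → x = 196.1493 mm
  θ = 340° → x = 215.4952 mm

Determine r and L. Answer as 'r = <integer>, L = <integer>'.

constraint per measurement: (x − r cos θ)² + (r sin θ − e)² = L²
subtracting the θ₁ and θ₂ equations cancels the r² and L² terms:
r = (x₁² − x₂²) / (2[(x₁cos θ₁ + e sin θ₁) − (x₂cos θ₂ + e sin θ₂)]) = 39.0000 → r = 39
L² = (x₁ − r cos θ₁)² + (r sin θ₁ − e)² = 32399.9843 → L = 180.0000 → L = 180
check at θ₃=340°: x = 215.4952 (printed 215.4952) ✓

r = 39, L = 180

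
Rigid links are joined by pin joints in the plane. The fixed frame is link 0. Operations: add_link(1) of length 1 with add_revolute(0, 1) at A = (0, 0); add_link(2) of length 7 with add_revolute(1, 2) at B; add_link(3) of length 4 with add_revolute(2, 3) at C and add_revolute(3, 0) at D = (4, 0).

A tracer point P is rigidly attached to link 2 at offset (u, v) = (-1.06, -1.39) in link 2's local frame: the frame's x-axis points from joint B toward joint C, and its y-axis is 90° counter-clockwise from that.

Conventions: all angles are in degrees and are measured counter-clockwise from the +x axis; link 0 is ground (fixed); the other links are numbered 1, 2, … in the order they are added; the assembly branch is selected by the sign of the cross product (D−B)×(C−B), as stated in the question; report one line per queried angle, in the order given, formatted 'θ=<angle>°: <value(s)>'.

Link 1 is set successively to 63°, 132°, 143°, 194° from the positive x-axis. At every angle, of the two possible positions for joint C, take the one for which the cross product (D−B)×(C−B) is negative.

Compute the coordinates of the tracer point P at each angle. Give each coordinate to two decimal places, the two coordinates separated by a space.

A=(0,0), D=(4.00,0)
θ=63°: B = A + 1.00·(cos63°, sin63°) = (0.4540, 0.8910)
θ=63°: |BD| = 3.6562
θ=63°: circle(B,7.00) ∩ circle(D,4.00): a=6.3410, h=2.9652
θ=63°:   candidates: C₊=(7.3264,2.2215) cross=10.841; C₋=(5.8812,-3.5300) cross=-10.841
θ=63°:   branch - wants cross < 0 → take C=(5.8812,-3.5300) (cross=-10.841)
θ=63°: ex = (C−B)/|BC| = (0.7753,-0.6316); ey = (0.6316,0.7753)
θ=63°: P = B + -1.06·ex + -1.39·ey = (-1.2457,0.4828)
θ=132°: B = A + 1.00·(cos132°, sin132°) = (-0.6691, 0.7431)
θ=132°: |BD| = 4.7279
θ=132°: circle(B,7.00) ∩ circle(D,4.00): a=5.8539, h=3.8383
θ=132°:   candidates: C₊=(5.7153,3.6136) cross=18.147; C₋=(4.5087,-3.9675) cross=-18.147
θ=132°:   branch - wants cross < 0 → take C=(4.5087,-3.9675) (cross=-18.147)
θ=132°: ex = (C−B)/|BC| = (0.7397,-0.6730); ey = (0.6730,0.7397)
θ=132°: P = B + -1.06·ex + -1.39·ey = (-2.3886,0.4283)
θ=143°: B = A + 1.00·(cos143°, sin143°) = (-0.7986, 0.6018)
θ=143°: |BD| = 4.8362
θ=143°: circle(B,7.00) ∩ circle(D,4.00): a=5.8299, h=3.8746
θ=143°:   candidates: C₊=(5.4681,3.7209) cross=18.739; C₋=(4.5038,-3.9682) cross=-18.739
θ=143°:   branch - wants cross < 0 → take C=(4.5038,-3.9682) (cross=-18.739)
θ=143°: ex = (C−B)/|BC| = (0.7575,-0.6529); ey = (0.6529,0.7575)
θ=143°: P = B + -1.06·ex + -1.39·ey = (-2.5090,0.2409)
θ=194°: B = A + 1.00·(cos194°, sin194°) = (-0.9703, -0.2419)
θ=194°: |BD| = 4.9762
θ=194°: circle(B,7.00) ∩ circle(D,4.00): a=5.8039, h=3.9134
θ=194°:   candidates: C₊=(4.6365,3.9490) cross=19.474; C₋=(5.0170,-3.8686) cross=-19.474
θ=194°:   branch - wants cross < 0 → take C=(5.0170,-3.8686) (cross=-19.474)
θ=194°: ex = (C−B)/|BC| = (0.8553,-0.5181); ey = (0.5181,0.8553)
θ=194°: P = B + -1.06·ex + -1.39·ey = (-2.5971,-0.8816)

θ=63°: -1.25 0.48
θ=132°: -2.39 0.43
θ=143°: -2.51 0.24
θ=194°: -2.60 -0.88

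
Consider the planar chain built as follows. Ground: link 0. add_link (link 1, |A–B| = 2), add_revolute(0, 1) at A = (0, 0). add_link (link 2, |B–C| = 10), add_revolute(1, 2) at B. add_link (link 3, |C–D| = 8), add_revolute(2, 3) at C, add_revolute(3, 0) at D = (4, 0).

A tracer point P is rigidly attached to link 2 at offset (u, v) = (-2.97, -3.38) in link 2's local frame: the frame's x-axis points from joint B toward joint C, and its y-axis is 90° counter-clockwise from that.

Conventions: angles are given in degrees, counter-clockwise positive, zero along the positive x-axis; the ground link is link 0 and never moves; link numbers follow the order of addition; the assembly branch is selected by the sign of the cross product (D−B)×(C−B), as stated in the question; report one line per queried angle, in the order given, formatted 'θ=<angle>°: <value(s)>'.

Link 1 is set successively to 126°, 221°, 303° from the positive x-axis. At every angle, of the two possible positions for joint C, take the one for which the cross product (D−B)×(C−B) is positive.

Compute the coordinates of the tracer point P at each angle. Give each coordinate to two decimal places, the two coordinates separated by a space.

A=(0,0), D=(4.00,0)
θ=126°: B = A + 2.00·(cos126°, sin126°) = (-1.1756, 1.6180)
θ=126°: |BD| = 5.4226
θ=126°: circle(B,10.00) ∩ circle(D,8.00): a=6.0307, h=7.9769
θ=126°:   candidates: C₊=(6.9606,7.4320) cross=43.255; C₋=(2.2002,-7.7949) cross=-43.255
θ=126°:   branch + wants cross > 0 → take C=(6.9606,7.4320) (cross=43.255)
θ=126°: ex = (C−B)/|BC| = (0.8136,0.5814); ey = (-0.5814,0.8136)
θ=126°: P = B + -2.97·ex + -3.38·ey = (-1.6269,-2.8588)
θ=221°: B = A + 2.00·(cos221°, sin221°) = (-1.5094, -1.3121)
θ=221°: |BD| = 5.6635
θ=221°: circle(B,10.00) ∩ circle(D,8.00): a=6.0100, h=7.9925
θ=221°:   candidates: C₊=(2.4854,7.8553) cross=45.266; C₋=(6.1888,-7.6948) cross=-45.266
θ=221°:   branch + wants cross > 0 → take C=(2.4854,7.8553) (cross=45.266)
θ=221°: ex = (C−B)/|BC| = (0.3995,0.9167); ey = (-0.9167,0.3995)
θ=221°: P = B + -2.97·ex + -3.38·ey = (0.4027,-5.3851)
θ=303°: B = A + 2.00·(cos303°, sin303°) = (1.0893, -1.6773)
θ=303°: |BD| = 3.3594
θ=303°: circle(B,10.00) ∩ circle(D,8.00): a=7.0378, h=7.1042
θ=303°:   candidates: C₊=(3.6399,7.9919) cross=23.866; C₋=(10.7341,-4.3188) cross=-23.866
θ=303°:   branch + wants cross > 0 → take C=(3.6399,7.9919) (cross=23.866)
θ=303°: ex = (C−B)/|BC| = (0.2551,0.9669); ey = (-0.9669,0.2551)
θ=303°: P = B + -2.97·ex + -3.38·ey = (3.5999,-5.4112)

θ=126°: -1.63 -2.86
θ=221°: 0.40 -5.39
θ=303°: 3.60 -5.41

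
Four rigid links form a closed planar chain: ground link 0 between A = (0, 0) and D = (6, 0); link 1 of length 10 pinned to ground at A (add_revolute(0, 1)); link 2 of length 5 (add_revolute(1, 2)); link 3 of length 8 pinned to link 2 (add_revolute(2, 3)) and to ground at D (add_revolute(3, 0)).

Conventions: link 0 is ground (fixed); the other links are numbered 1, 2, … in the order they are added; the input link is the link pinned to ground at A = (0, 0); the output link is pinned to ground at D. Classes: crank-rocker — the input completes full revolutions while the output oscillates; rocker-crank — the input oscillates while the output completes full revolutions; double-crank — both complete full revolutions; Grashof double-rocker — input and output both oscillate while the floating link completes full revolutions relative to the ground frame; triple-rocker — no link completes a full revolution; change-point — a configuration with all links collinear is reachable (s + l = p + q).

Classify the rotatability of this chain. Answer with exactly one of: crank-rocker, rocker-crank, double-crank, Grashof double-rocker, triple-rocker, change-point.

lengths: ground=6, input=10, coupler=5, output=8
sorted: s=5 (shortest), l=10 (longest), p+q=14
s + l = 15 vs p + q = 14
s + l > p + q → non-Grashof → no link fully rotates → triple-rocker

triple-rocker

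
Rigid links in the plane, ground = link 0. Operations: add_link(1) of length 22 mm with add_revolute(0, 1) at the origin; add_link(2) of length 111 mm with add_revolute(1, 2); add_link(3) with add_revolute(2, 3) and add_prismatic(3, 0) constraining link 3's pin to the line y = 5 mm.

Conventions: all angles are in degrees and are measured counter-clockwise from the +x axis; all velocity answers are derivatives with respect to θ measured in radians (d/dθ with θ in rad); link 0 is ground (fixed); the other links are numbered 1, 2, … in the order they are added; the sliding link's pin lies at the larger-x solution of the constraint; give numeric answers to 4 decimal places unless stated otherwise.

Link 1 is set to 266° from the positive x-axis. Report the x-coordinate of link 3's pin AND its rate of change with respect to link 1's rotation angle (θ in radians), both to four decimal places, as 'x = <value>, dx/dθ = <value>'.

geometry: r = 22 mm, L = 111 mm, e = 5 mm
crank pin P = (r cos θ, r sin θ) = (-1.534642, -21.946409)
h = r sin θ − e = -21.946409 − 5 = -26.946409
x = r cos θ + √(L² − h²) = -1.534642 + 107.679576 = 106.144933
dx/dθ = −r sin θ − h·r cos θ/√(L² − h²) (θ in radians; h = -26.946409) = 21.562371

x = 106.1449, dx/dθ = 21.5624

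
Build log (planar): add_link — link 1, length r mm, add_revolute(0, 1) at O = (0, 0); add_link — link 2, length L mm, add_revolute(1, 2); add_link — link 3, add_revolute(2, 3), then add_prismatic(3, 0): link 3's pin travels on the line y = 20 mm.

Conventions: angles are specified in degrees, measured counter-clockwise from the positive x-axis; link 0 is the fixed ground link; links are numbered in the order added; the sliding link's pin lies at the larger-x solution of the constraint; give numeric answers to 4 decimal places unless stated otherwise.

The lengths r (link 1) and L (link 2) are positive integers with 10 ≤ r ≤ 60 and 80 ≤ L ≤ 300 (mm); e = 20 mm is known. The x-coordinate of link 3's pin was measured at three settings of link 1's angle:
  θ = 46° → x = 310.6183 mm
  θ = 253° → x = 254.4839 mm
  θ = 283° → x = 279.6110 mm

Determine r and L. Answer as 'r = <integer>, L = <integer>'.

constraint per measurement: (x − r cos θ)² + (r sin θ − e)² = L²
subtracting the θ₁ and θ₂ equations cancels the r² and L² terms:
r = (x₁² − x₂²) / (2[(x₁cos θ₁ + e sin θ₁) − (x₂cos θ₂ + e sin θ₂)]) = 49.0000 → r = 49
L² = (x₁ − r cos θ₁)² + (r sin θ₁ − e)² = 76729.0093 → L = 277.0000 → L = 277
check at θ₃=283°: x = 279.6110 (printed 279.6110) ✓

r = 49, L = 277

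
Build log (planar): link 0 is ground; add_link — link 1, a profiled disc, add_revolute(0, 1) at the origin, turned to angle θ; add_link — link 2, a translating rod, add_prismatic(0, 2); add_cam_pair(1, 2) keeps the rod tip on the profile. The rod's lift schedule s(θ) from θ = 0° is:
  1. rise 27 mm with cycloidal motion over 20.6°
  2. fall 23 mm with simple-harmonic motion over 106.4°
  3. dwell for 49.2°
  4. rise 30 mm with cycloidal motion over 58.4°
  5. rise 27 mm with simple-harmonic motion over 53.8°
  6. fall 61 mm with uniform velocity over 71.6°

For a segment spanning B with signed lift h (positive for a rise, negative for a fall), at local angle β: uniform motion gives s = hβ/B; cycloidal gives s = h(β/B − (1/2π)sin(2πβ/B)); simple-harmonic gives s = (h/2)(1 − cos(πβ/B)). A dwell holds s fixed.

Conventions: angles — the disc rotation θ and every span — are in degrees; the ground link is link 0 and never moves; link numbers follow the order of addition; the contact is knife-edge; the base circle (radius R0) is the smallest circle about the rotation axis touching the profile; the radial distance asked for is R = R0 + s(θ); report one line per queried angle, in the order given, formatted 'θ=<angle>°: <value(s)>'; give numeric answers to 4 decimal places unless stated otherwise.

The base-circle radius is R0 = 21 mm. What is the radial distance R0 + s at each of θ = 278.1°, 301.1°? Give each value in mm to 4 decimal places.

seg 1 [0°–20.6°] cycloidal, h=27: full span → s += 27 → s = 27.0000
seg 2 [20.6°–127°] simple-harmonic, h=-23: full span → s += -23 → s = 4.0000
seg 3 [127°–176.2°] dwell: s stays 4.0000
seg 4 [176.2°–234.6°] cycloidal, h=30: full span → s += 30 → s = 34.0000
seg 5 [234.6°–288.4°] simple-harmonic, h=27: θ=278.1° here. β=43.5, B=53.8. 27/2·(1 − cos(π·0.8086)) = 24.6309 → s = 58.6309
seg 5 [234.6°–288.4°] simple-harmonic, h=27: full span → s += 27 → s = 61.0000
seg 6 [288.4°–360°] uniform, h=-61: θ=301.1° here. β=12.7, B=71.6. -61·12.7/71.6 = -10.8198 → s = 50.1802
θ=278.1°: R = R0 + s = 21 + 58.6309 = 79.6309
θ=301.1°: R = R0 + s = 21 + 50.1802 = 71.1802

θ=278.1°: 79.6309
θ=301.1°: 71.1802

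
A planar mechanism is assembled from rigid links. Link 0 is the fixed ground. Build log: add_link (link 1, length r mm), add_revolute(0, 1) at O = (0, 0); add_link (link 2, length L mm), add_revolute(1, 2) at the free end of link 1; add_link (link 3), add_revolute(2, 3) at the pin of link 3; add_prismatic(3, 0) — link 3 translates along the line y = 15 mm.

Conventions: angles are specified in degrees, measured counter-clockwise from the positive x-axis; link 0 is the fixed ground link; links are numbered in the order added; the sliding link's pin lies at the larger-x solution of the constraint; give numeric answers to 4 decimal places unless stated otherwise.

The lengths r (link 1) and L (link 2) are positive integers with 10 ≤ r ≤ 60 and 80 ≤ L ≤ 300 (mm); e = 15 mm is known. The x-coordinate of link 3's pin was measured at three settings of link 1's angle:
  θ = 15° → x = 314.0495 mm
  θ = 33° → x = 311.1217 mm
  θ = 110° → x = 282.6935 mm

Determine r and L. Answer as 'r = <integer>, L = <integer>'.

constraint per measurement: (x − r cos θ)² + (r sin θ − e)² = L²
subtracting the θ₁ and θ₂ equations cancels the r² and L² terms:
r = (x₁² − x₂²) / (2[(x₁cos θ₁ + e sin θ₁) − (x₂cos θ₂ + e sin θ₂)]) = 24.0001 → r = 24
L² = (x₁ − r cos θ₁)² + (r sin θ₁ − e)² = 84681.0096 → L = 291.0000 → L = 291
check at θ₃=110°: x = 282.6935 (printed 282.6935) ✓

r = 24, L = 291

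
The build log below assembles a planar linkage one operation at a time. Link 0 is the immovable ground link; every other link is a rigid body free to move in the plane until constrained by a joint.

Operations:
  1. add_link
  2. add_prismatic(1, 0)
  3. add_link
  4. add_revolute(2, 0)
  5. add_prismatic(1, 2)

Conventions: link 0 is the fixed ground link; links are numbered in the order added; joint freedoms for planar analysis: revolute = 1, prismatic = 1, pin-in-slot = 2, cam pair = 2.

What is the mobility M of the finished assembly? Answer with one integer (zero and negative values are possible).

L=1 J1=0 J2=0
add link → L=2 J1=0 J2=0
P@1,0 dof=1 J1 → L=2 J1=1 J2=0
add link → L=3 J1=1 J2=0
R@2,0 dof=1 J1 → L=3 J1=2 J2=0
P@1,2 dof=1 J1 → L=3 J1=3 J2=0
M=3(L−1)−2J1−J2=3·2−2·3−0=0

M = 0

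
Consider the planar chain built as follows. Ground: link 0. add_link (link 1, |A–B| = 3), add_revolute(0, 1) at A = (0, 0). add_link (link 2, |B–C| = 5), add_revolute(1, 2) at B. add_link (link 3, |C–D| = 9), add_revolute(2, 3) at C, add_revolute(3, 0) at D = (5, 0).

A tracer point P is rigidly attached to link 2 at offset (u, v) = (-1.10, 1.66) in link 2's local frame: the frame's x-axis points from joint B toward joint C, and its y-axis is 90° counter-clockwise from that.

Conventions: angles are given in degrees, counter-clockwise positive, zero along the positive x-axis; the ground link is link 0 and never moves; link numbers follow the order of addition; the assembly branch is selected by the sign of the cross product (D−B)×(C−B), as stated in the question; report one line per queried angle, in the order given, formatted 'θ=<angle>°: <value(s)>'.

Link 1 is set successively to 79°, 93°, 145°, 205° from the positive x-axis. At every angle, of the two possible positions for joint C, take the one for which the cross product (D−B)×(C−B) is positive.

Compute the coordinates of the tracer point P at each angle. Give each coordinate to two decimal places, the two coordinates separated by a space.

A=(0,0), D=(5.00,0)
θ=79°: B = A + 3.00·(cos79°, sin79°) = (0.5724, 2.9449)
θ=79°: |BD| = 5.3175
θ=79°: circle(B,5.00) ∩ circle(D,9.00): a=-2.6069, h=4.2666
θ=79°:   candidates: C₊=(0.7647,7.9412) cross=22.688; C₋=(-3.9611,0.8360) cross=-22.688
θ=79°:   branch + wants cross > 0 → take C=(0.7647,7.9412) (cross=22.688)
θ=79°: ex = (C−B)/|BC| = (0.0385,0.9993); ey = (-0.9993,0.0385)
θ=79°: P = B + -1.10·ex + 1.66·ey = (-1.1286,1.9095)
θ=93°: B = A + 3.00·(cos93°, sin93°) = (-0.1570, 2.9959)
θ=93°: |BD| = 5.9641
θ=93°: circle(B,5.00) ∩ circle(D,9.00): a=-1.7128, h=4.6975
θ=93°:   candidates: C₊=(0.7217,7.9181) cross=28.016; C₋=(-3.9977,-0.2056) cross=-28.016
θ=93°:   branch + wants cross > 0 → take C=(0.7217,7.9181) (cross=28.016)
θ=93°: ex = (C−B)/|BC| = (0.1757,0.9844); ey = (-0.9844,0.1757)
θ=93°: P = B + -1.10·ex + 1.66·ey = (-1.9845,2.2047)
θ=145°: B = A + 3.00·(cos145°, sin145°) = (-2.4575, 1.7207)
θ=145°: |BD| = 7.6534
θ=145°: circle(B,5.00) ∩ circle(D,9.00): a=0.1682, h=4.9972
θ=145°:   candidates: C₊=(-1.1700,6.5521) cross=38.245; C₋=(-3.4171,-3.1863) cross=-38.245
θ=145°:   branch + wants cross > 0 → take C=(-1.1700,6.5521) (cross=38.245)
θ=145°: ex = (C−B)/|BC| = (0.2575,0.9663); ey = (-0.9663,0.2575)
θ=145°: P = B + -1.10·ex + 1.66·ey = (-4.3447,1.0852)
θ=205°: B = A + 3.00·(cos205°, sin205°) = (-2.7189, -1.2679)
θ=205°: |BD| = 7.8224
θ=205°: circle(B,5.00) ∩ circle(D,9.00): a=0.3317, h=4.9890
θ=205°:   candidates: C₊=(-3.2002,3.7089) cross=39.026; C₋=(-1.5830,-6.1371) cross=-39.026
θ=205°:   branch + wants cross > 0 → take C=(-3.2002,3.7089) (cross=39.026)
θ=205°: ex = (C−B)/|BC| = (-0.0963,0.9954); ey = (-0.9954,-0.0963)
θ=205°: P = B + -1.10·ex + 1.66·ey = (-4.2653,-2.5225)

θ=79°: -1.13 1.91
θ=93°: -1.98 2.20
θ=145°: -4.34 1.09
θ=205°: -4.27 -2.52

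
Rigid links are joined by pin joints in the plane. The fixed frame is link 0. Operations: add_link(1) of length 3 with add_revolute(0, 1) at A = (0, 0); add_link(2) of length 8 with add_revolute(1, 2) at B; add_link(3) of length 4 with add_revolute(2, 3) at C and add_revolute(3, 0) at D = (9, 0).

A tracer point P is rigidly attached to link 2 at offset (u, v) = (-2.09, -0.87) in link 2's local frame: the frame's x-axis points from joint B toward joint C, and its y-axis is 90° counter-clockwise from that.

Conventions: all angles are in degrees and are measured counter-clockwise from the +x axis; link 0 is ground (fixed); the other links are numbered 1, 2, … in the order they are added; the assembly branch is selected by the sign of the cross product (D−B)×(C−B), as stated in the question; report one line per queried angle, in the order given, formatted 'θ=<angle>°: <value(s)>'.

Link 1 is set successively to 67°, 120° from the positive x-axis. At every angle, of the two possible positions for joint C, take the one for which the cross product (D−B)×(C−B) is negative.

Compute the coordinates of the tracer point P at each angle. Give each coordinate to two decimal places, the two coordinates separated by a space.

A=(0,0), D=(9.00,0)
θ=67°: B = A + 3.00·(cos67°, sin67°) = (1.1722, 2.7615)
θ=67°: |BD| = 8.3006
θ=67°: circle(B,8.00) ∩ circle(D,4.00): a=7.0417, h=3.7967
θ=67°:   candidates: C₊=(9.0759,3.9993) cross=31.515; C₋=(6.5496,-3.1616) cross=-31.515
θ=67°:   branch - wants cross < 0 → take C=(6.5496,-3.1616) (cross=-31.515)
θ=67°: ex = (C−B)/|BC| = (0.6722,-0.7404); ey = (0.7404,0.6722)
θ=67°: P = B + -2.09·ex + -0.87·ey = (-0.8768,3.7241)
θ=120°: B = A + 3.00·(cos120°, sin120°) = (-1.5000, 2.5981)
θ=120°: |BD| = 10.8167
θ=120°: circle(B,8.00) ∩ circle(D,4.00): a=7.6271, h=2.4139
θ=120°:   candidates: C₊=(6.4836,3.1093) cross=26.110; C₋=(5.3240,-1.5771) cross=-26.110
θ=120°:   branch - wants cross < 0 → take C=(5.3240,-1.5771) (cross=-26.110)
θ=120°: ex = (C−B)/|BC| = (0.8530,-0.5219); ey = (0.5219,0.8530)
θ=120°: P = B + -2.09·ex + -0.87·ey = (-3.7368,2.9467)

θ=67°: -0.88 3.72
θ=120°: -3.74 2.95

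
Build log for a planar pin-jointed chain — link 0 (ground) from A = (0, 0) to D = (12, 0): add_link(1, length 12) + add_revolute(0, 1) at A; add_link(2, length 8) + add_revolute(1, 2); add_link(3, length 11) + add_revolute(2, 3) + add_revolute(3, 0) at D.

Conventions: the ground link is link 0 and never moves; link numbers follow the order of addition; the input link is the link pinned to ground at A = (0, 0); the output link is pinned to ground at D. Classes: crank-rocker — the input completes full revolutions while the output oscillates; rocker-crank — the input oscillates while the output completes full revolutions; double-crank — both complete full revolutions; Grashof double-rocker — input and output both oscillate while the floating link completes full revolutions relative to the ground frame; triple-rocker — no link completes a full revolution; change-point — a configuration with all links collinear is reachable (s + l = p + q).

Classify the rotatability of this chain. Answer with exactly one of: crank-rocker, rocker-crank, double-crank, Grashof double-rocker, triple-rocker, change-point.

lengths: ground=12, input=12, coupler=8, output=11
sorted: s=8 (shortest), l=12 (longest), p+q=23
s + l = 20 vs p + q = 23
s + l < p + q (Grashof) with shortest = coupler link → Grashof double-rocker

Grashof double-rocker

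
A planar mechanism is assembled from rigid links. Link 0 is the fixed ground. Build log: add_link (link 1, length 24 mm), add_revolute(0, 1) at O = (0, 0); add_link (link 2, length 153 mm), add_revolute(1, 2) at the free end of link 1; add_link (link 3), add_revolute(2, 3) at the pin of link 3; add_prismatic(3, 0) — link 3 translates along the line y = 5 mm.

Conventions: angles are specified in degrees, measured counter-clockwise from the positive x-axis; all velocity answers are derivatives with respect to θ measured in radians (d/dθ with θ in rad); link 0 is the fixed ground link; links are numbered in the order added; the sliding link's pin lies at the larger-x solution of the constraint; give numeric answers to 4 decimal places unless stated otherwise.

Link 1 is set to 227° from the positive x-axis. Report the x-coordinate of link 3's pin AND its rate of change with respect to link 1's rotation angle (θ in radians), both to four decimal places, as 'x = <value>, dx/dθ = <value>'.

geometry: r = 24 mm, L = 153 mm, e = 5 mm
crank pin P = (r cos θ, r sin θ) = (-16.367961, -17.552489)
h = r sin θ − e = -17.552489 − 5 = -22.552489
x = r cos θ + √(L² − h²) = -16.367961 + 151.328732 = 134.960772
dx/dθ = −r sin θ − h·r cos θ/√(L² − h²) (θ in radians; h = -22.552489) = 15.113175

x = 134.9608, dx/dθ = 15.1132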